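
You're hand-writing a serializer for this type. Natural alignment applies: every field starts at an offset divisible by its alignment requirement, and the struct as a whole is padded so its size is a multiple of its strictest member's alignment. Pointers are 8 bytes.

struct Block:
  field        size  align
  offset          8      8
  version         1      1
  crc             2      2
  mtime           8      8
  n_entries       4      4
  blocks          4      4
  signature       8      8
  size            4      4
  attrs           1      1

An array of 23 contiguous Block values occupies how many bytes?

offset at 0 (size 8, align 8) → ends 8
version at 8 (size 1, align 1) → ends 9
pad 1 to align 2 for crc
crc at 10 (size 2, align 2) → ends 12
pad 4 to align 8 for mtime
mtime at 16 (size 8, align 8) → ends 24
n_entries at 24 (size 4, align 4) → ends 28
blocks at 28 (size 4, align 4) → ends 32
signature at 32 (size 8, align 8) → ends 40
size at 40 (size 4, align 4) → ends 44
attrs at 44 (size 1, align 1) → ends 45
tail pad 3 to reach multiple of 8
total 48 bytes, alignment 8
array of 23: 23 × 48 = 1104

1104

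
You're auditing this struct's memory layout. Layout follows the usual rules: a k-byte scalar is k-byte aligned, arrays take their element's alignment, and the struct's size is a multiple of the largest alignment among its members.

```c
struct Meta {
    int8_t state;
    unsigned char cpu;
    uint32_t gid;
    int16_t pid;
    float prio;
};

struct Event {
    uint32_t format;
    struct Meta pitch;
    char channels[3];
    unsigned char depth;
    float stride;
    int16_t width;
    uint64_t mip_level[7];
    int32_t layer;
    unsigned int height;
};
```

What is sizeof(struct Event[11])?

1056

Meta: 0..1  state  (1B, 1-aligned); 1..2  cpu  (1B, 1-aligned); 2..4  -- padding (2B); 4..8  gid  (4B, 4-aligned); 8..10  pid  (2B, 2-aligned); 10..12  -- padding (2B); 12..16  prio  (4B, 4-aligned); sizeof = 16, alignof = 4
0..4  format  (4B, 4-aligned)
4..20  pitch  (16B, 4-aligned)
20..23  channels  (3B, 1-aligned)
23..24  depth  (1B, 1-aligned)
24..28  stride  (4B, 4-aligned)
28..30  width  (2B, 2-aligned)
30..32  -- padding (2B)
32..88  mip_level  (56B, 8-aligned)
88..92  layer  (4B, 4-aligned)
92..96  height  (4B, 4-aligned)
sizeof = 96, alignof = 8
array of 11: 11 × 96 = 1056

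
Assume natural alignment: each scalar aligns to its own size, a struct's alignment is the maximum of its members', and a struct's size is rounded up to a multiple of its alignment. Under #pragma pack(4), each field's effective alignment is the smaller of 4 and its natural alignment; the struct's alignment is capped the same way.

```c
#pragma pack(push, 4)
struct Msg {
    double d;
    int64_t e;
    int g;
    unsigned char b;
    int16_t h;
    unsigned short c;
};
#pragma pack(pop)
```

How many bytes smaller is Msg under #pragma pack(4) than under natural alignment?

natural layout:
  @0: d [8B, align 8] → 8
  @8: e [8B, align 8] → 16
  @16: g [4B, align 4] → 20
  @20: b [1B, align 1] → 21
  +1 pad (align 2)
  @22: h [2B, align 2] → 24
  @24: c [2B, align 2] → 26
  +6 tail pad (align 8)
  size 32, align 8
packed(4) layout:
  @0: d [8B, align 4] → 8
  @8: e [8B, align 4] → 16
  @16: g [4B, align 4] → 20
  @20: b [1B, align 1] → 21
  +1 pad (align 2)
  @22: h [2B, align 2] → 24
  @24: c [2B, align 2] → 26
  +2 tail pad (align 4)
  size 28, align 4
32 − 28 = 4

4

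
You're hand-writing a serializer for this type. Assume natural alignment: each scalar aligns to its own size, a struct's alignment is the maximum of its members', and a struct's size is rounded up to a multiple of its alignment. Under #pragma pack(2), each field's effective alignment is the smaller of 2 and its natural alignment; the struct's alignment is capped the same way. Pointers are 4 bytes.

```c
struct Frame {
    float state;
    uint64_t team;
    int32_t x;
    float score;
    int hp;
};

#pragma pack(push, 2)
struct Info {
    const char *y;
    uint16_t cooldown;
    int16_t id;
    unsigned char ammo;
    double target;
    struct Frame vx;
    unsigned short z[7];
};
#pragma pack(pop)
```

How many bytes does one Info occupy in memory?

Frame: state at 0 (size 4, align 4) → ends 4; pad 4 to align 8 for team; team at 8 (size 8, align 8) → ends 16; x at 16 (size 4, align 4) → ends 20; score at 20 (size 4, align 4) → ends 24; hp at 24 (size 4, align 4) → ends 28; tail pad 4 to reach multiple of 8; total 32 bytes, alignment 8
y at 0 (size 4, align 2) → ends 4
cooldown at 4 (size 2, align 2) → ends 6
id at 6 (size 2, align 2) → ends 8
ammo at 8 (size 1, align 1) → ends 9
pad 1 to align 2 for target
target at 10 (size 8, align 2) → ends 18
vx at 18 (size 32, align 2) → ends 50
z at 50 (size 14, align 2) → ends 64
total 64 bytes, alignment 2

64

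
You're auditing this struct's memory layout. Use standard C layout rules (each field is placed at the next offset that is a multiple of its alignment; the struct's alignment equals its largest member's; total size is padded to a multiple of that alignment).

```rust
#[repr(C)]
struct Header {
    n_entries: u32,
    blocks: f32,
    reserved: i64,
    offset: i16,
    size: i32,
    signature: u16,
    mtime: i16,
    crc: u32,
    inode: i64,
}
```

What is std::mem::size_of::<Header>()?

40

@0: n_entries [4B, align 4] → 4
@4: blocks [4B, align 4] → 8
@8: reserved [8B, align 8] → 16
@16: offset [2B, align 2] → 18
+2 pad (align 4)
@20: size [4B, align 4] → 24
@24: signature [2B, align 2] → 26
@26: mtime [2B, align 2] → 28
@28: crc [4B, align 4] → 32
@32: inode [8B, align 8] → 40
size 40, align 8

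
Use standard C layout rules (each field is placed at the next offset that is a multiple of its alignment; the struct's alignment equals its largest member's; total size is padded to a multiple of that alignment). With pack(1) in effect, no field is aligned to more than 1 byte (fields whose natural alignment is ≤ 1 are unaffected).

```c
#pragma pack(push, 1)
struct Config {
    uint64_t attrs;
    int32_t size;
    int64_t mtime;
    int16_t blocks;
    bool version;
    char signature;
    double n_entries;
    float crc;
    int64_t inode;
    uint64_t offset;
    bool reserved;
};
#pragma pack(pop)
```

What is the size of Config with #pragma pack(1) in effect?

53

0..8  attrs  (8B, 1-aligned)
8..12  size  (4B, 1-aligned)
12..20  mtime  (8B, 1-aligned)
20..22  blocks  (2B, 1-aligned)
22..23  version  (1B, 1-aligned)
23..24  signature  (1B, 1-aligned)
24..32  n_entries  (8B, 1-aligned)
32..36  crc  (4B, 1-aligned)
36..44  inode  (8B, 1-aligned)
44..52  offset  (8B, 1-aligned)
52..53  reserved  (1B, 1-aligned)
sizeof = 53, alignof = 1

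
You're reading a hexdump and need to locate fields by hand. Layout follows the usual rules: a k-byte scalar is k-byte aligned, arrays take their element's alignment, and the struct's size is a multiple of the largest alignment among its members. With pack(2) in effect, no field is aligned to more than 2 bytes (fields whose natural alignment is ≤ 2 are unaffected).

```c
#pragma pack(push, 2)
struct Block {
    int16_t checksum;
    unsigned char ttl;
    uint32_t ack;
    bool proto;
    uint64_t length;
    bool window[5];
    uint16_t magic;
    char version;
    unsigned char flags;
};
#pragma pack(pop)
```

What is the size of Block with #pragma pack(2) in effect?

0..2  checksum  (2B, 2-aligned)
2..3  ttl  (1B, 1-aligned)
3..4  -- padding (1B)
4..8  ack  (4B, 2-aligned)
8..9  proto  (1B, 1-aligned)
9..10  -- padding (1B)
10..18  length  (8B, 2-aligned)
18..23  window  (5B, 1-aligned)
23..24  -- padding (1B)
24..26  magic  (2B, 2-aligned)
26..27  version  (1B, 1-aligned)
27..28  flags  (1B, 1-aligned)
sizeof = 28, alignof = 2

28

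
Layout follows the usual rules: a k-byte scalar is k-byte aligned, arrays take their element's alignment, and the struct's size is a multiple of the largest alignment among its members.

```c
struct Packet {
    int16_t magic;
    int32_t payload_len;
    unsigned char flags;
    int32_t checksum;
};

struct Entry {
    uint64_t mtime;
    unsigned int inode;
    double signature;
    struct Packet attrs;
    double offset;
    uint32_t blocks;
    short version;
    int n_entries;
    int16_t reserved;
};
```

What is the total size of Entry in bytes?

64

Packet: magic at 0 (size 2, align 2) → ends 2; pad 2 to align 4 for payload_len; payload_len at 4 (size 4, align 4) → ends 8; flags at 8 (size 1, align 1) → ends 9; pad 3 to align 4 for checksum; checksum at 12 (size 4, align 4) → ends 16; total 16 bytes, alignment 4
mtime at 0 (size 8, align 8) → ends 8
inode at 8 (size 4, align 4) → ends 12
pad 4 to align 8 for signature
signature at 16 (size 8, align 8) → ends 24
attrs at 24 (size 16, align 4) → ends 40
offset at 40 (size 8, align 8) → ends 48
blocks at 48 (size 4, align 4) → ends 52
version at 52 (size 2, align 2) → ends 54
pad 2 to align 4 for n_entries
n_entries at 56 (size 4, align 4) → ends 60
reserved at 60 (size 2, align 2) → ends 62
tail pad 2 to reach multiple of 8
total 64 bytes, alignment 8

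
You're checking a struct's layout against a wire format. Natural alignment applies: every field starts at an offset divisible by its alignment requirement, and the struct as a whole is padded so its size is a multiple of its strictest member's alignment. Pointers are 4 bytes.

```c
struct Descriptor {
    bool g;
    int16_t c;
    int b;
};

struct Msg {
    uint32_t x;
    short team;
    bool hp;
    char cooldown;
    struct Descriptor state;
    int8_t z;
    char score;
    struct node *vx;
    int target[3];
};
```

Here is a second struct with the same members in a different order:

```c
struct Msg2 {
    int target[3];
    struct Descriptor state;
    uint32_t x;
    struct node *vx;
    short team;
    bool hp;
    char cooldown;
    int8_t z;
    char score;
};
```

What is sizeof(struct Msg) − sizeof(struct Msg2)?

Descriptor: g at 0 (size 1, align 1) → ends 1; pad 1 to align 2 for c; c at 2 (size 2, align 2) → ends 4; b at 4 (size 4, align 4) → ends 8; total 8 bytes, alignment 4
x at 0 (size 4, align 4) → ends 4
team at 4 (size 2, align 2) → ends 6
hp at 6 (size 1, align 1) → ends 7
cooldown at 7 (size 1, align 1) → ends 8
state at 8 (size 8, align 4) → ends 16
z at 16 (size 1, align 1) → ends 17
score at 17 (size 1, align 1) → ends 18
pad 2 to align 4 for vx
vx at 20 (size 4, align 4) → ends 24
target at 24 (size 12, align 4) → ends 36
total 36 bytes, alignment 4
— Msg2 —
target at 0 (size 12, align 4) → ends 12
state at 12 (size 8, align 4) → ends 20
x at 20 (size 4, align 4) → ends 24
vx at 24 (size 4, align 4) → ends 28
team at 28 (size 2, align 2) → ends 30
hp at 30 (size 1, align 1) → ends 31
cooldown at 31 (size 1, align 1) → ends 32
z at 32 (size 1, align 1) → ends 33
score at 33 (size 1, align 1) → ends 34
tail pad 2 to reach multiple of 4
total 36 bytes, alignment 4
36 − 36 = 0

0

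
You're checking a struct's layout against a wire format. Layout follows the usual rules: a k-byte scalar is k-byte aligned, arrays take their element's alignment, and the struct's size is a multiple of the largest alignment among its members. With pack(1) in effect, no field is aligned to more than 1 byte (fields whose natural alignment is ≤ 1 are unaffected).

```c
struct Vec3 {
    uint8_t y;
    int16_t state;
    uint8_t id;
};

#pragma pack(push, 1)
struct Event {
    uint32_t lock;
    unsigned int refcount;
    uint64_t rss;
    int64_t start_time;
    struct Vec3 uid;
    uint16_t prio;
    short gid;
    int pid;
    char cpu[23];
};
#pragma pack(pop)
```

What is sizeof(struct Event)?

61

Vec3: 0..1  y  (1B, 1-aligned); 1..2  -- padding (1B); 2..4  state  (2B, 2-aligned); 4..5  id  (1B, 1-aligned); 5..6  -- tail padding (1B); sizeof = 6, alignof = 2
0..4  lock  (4B, 1-aligned)
4..8  refcount  (4B, 1-aligned)
8..16  rss  (8B, 1-aligned)
16..24  start_time  (8B, 1-aligned)
24..30  uid  (6B, 1-aligned)
30..32  prio  (2B, 1-aligned)
32..34  gid  (2B, 1-aligned)
34..38  pid  (4B, 1-aligned)
38..61  cpu  (23B, 1-aligned)
sizeof = 61, alignof = 1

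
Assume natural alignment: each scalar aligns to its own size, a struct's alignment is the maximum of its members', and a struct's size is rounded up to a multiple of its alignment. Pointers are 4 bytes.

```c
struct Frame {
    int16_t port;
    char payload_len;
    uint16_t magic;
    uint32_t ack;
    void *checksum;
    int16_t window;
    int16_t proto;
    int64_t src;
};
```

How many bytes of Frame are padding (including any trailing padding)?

@0: port [2B, align 2] → 2
@2: payload_len [1B, align 1] → 3
+1 pad (align 2)
@4: magic [2B, align 2] → 6
+2 pad (align 4)
@8: ack [4B, align 4] → 12
@12: checksum [4B, align 4] → 16
@16: window [2B, align 2] → 18
@18: proto [2B, align 2] → 20
+4 pad (align 8)
@24: src [8B, align 8] → 32
size 32, align 8
data bytes 25, size 32 → padding 7

7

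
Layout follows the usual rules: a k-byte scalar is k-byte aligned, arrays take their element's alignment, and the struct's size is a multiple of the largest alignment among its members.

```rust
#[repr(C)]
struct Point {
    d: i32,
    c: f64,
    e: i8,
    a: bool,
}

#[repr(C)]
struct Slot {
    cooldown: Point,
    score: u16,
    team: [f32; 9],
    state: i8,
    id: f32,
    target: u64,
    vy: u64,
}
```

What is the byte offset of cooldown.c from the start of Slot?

8

Point: d at 0 (size 4, align 4) → ends 4; pad 4 to align 8 for c; c at 8 (size 8, align 8) → ends 16; e at 16 (size 1, align 1) → ends 17; a at 17 (size 1, align 1) → ends 18; tail pad 6 to reach multiple of 8; total 24 bytes, alignment 8
cooldown at 0 (size 24, align 8) → ends 24
within Point: c at 8
0 + 8 = 8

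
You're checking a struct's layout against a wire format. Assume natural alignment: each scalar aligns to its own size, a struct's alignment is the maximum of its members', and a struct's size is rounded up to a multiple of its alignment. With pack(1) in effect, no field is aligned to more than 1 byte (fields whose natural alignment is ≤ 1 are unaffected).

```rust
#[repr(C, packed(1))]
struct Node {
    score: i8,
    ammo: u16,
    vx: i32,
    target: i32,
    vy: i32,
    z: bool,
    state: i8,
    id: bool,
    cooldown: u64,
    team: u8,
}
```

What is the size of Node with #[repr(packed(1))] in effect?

score at 0 (size 1, align 1) → ends 1
ammo at 1 (size 2, align 1) → ends 3
vx at 3 (size 4, align 1) → ends 7
target at 7 (size 4, align 1) → ends 11
vy at 11 (size 4, align 1) → ends 15
z at 15 (size 1, align 1) → ends 16
state at 16 (size 1, align 1) → ends 17
id at 17 (size 1, align 1) → ends 18
cooldown at 18 (size 8, align 1) → ends 26
team at 26 (size 1, align 1) → ends 27
total 27 bytes, alignment 1

27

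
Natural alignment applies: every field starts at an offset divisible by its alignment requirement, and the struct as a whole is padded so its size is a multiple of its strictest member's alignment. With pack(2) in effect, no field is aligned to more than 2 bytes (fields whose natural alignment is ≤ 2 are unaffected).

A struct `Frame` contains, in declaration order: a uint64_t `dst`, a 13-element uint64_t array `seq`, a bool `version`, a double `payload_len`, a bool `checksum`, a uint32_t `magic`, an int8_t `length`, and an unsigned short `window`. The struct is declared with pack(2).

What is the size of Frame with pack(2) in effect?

132

@0: dst [8B, align 2] → 8
@8: seq [104B, align 2] → 112
@112: version [1B, align 1] → 113
+1 pad (align 2)
@114: payload_len [8B, align 2] → 122
@122: checksum [1B, align 1] → 123
+1 pad (align 2)
@124: magic [4B, align 2] → 128
@128: length [1B, align 1] → 129
+1 pad (align 2)
@130: window [2B, align 2] → 132
size 132, align 2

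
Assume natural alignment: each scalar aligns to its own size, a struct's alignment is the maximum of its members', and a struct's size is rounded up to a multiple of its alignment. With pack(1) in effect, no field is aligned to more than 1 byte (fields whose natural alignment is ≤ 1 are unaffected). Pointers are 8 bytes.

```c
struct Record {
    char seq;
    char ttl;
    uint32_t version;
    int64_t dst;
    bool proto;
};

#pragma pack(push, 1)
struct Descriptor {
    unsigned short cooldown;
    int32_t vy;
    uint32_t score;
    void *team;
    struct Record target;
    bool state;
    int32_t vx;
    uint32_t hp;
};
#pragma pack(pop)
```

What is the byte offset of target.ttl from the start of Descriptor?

19

Record: @0: seq [1B, align 1] → 1; @1: ttl [1B, align 1] → 2; +2 pad (align 4); @4: version [4B, align 4] → 8; @8: dst [8B, align 8] → 16; @16: proto [1B, align 1] → 17; +7 tail pad (align 8); size 24, align 8
@0: cooldown [2B, align 1] → 2
@2: vy [4B, align 1] → 6
@6: score [4B, align 1] → 10
@10: team [8B, align 1] → 18
@18: target [24B, align 1] → 42
within Record: ttl at 1
18 + 1 = 19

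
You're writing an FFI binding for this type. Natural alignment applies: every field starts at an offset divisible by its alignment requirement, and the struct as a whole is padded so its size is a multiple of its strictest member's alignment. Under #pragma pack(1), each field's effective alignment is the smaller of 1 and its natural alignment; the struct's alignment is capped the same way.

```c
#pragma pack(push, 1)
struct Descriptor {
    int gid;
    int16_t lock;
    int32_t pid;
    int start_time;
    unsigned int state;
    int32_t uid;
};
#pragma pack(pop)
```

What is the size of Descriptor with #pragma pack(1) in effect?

gid at 0 (size 4, align 1) → ends 4
lock at 4 (size 2, align 1) → ends 6
pid at 6 (size 4, align 1) → ends 10
start_time at 10 (size 4, align 1) → ends 14
state at 14 (size 4, align 1) → ends 18
uid at 18 (size 4, align 1) → ends 22
total 22 bytes, alignment 1

22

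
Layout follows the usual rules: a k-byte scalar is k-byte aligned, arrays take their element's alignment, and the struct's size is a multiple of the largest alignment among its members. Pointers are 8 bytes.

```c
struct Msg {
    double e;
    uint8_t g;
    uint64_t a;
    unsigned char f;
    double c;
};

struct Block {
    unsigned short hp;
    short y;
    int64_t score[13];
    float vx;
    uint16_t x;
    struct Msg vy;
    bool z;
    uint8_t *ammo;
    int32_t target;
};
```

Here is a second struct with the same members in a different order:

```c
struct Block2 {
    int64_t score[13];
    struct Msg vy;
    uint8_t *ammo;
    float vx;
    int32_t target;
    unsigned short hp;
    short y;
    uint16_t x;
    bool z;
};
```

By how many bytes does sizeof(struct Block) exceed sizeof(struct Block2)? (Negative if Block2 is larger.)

Msg: @0: e [8B, align 8] → 8; @8: g [1B, align 1] → 9; +7 pad (align 8); @16: a [8B, align 8] → 24; @24: f [1B, align 1] → 25; +7 pad (align 8); @32: c [8B, align 8] → 40; size 40, align 8
@0: hp [2B, align 2] → 2
@2: y [2B, align 2] → 4
+4 pad (align 8)
@8: score [104B, align 8] → 112
@112: vx [4B, align 4] → 116
@116: x [2B, align 2] → 118
+2 pad (align 8)
@120: vy [40B, align 8] → 160
@160: z [1B, align 1] → 161
+7 pad (align 8)
@168: ammo [8B, align 8] → 176
@176: target [4B, align 4] → 180
+4 tail pad (align 8)
size 184, align 8
— Block2 —
@0: score [104B, align 8] → 104
@104: vy [40B, align 8] → 144
@144: ammo [8B, align 8] → 152
@152: vx [4B, align 4] → 156
@156: target [4B, align 4] → 160
@160: hp [2B, align 2] → 162
@162: y [2B, align 2] → 164
@164: x [2B, align 2] → 166
@166: z [1B, align 1] → 167
+1 tail pad (align 8)
size 168, align 8
184 − 168 = 16

16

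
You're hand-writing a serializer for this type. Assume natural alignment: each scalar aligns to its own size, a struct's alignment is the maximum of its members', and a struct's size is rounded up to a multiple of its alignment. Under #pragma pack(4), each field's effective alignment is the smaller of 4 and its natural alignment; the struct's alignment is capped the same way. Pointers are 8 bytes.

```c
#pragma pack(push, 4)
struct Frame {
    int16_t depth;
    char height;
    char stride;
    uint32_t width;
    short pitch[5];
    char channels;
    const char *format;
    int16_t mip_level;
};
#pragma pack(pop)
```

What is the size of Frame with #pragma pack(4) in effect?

0..2  depth  (2B, 2-aligned)
2..3  height  (1B, 1-aligned)
3..4  stride  (1B, 1-aligned)
4..8  width  (4B, 4-aligned)
8..18  pitch  (10B, 2-aligned)
18..19  channels  (1B, 1-aligned)
19..20  -- padding (1B)
20..28  format  (8B, 4-aligned)
28..30  mip_level  (2B, 2-aligned)
30..32  -- tail padding (2B)
sizeof = 32, alignof = 4

32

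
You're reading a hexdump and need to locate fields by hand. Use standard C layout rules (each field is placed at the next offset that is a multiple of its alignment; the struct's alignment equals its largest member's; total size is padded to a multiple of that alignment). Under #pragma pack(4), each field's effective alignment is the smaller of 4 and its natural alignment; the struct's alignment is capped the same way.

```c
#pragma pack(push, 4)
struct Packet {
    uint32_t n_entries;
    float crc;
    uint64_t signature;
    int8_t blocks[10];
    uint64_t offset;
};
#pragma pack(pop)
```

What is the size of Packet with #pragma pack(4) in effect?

36

n_entries at 0 (size 4, align 4) → ends 4
crc at 4 (size 4, align 4) → ends 8
signature at 8 (size 8, align 4) → ends 16
blocks at 16 (size 10, align 1) → ends 26
pad 2 to align 4 for offset
offset at 28 (size 8, align 4) → ends 36
total 36 bytes, alignment 4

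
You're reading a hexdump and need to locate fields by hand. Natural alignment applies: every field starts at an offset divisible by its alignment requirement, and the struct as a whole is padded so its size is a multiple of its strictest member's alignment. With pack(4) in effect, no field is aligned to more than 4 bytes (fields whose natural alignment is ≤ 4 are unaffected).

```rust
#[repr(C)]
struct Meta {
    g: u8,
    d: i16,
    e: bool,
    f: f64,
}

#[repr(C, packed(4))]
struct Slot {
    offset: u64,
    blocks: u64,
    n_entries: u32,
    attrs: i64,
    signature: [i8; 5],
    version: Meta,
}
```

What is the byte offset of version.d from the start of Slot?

Meta: 0..1  g  (1B, 1-aligned); 1..2  -- padding (1B); 2..4  d  (2B, 2-aligned); 4..5  e  (1B, 1-aligned); 5..8  -- padding (3B); 8..16  f  (8B, 8-aligned); sizeof = 16, alignof = 8
0..8  offset  (8B, 4-aligned)
8..16  blocks  (8B, 4-aligned)
16..20  n_entries  (4B, 4-aligned)
20..28  attrs  (8B, 4-aligned)
28..33  signature  (5B, 1-aligned)
33..36  -- padding (3B)
36..52  version  (16B, 4-aligned)
within Meta: d at 2
36 + 2 = 38

38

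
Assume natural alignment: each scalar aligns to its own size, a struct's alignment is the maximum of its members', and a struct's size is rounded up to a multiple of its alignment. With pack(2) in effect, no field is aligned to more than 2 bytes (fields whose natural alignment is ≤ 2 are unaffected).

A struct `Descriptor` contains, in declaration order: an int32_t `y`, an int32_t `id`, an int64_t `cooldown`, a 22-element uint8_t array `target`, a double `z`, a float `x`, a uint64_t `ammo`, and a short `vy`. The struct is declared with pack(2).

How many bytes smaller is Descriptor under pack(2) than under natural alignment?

natural layout:
  y at 0 (size 4, align 4) → ends 4
  id at 4 (size 4, align 4) → ends 8
  cooldown at 8 (size 8, align 8) → ends 16
  target at 16 (size 22, align 1) → ends 38
  pad 2 to align 8 for z
  z at 40 (size 8, align 8) → ends 48
  x at 48 (size 4, align 4) → ends 52
  pad 4 to align 8 for ammo
  ammo at 56 (size 8, align 8) → ends 64
  vy at 64 (size 2, align 2) → ends 66
  tail pad 6 to reach multiple of 8
  total 72 bytes, alignment 8
packed(2) layout:
  y at 0 (size 4, align 2) → ends 4
  id at 4 (size 4, align 2) → ends 8
  cooldown at 8 (size 8, align 2) → ends 16
  target at 16 (size 22, align 1) → ends 38
  z at 38 (size 8, align 2) → ends 46
  x at 46 (size 4, align 2) → ends 50
  ammo at 50 (size 8, align 2) → ends 58
  vy at 58 (size 2, align 2) → ends 60
  total 60 bytes, alignment 2
72 − 60 = 12

12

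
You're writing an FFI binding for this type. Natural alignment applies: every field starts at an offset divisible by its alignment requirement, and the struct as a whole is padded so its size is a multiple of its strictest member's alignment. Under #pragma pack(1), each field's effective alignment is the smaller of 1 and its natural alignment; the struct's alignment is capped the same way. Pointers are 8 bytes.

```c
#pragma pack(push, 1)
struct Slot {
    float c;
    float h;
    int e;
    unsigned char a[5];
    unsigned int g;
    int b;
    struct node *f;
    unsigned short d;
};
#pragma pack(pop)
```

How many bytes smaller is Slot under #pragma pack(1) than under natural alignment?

natural layout:
  @0: c [4B, align 4] → 4
  @4: h [4B, align 4] → 8
  @8: e [4B, align 4] → 12
  @12: a [5B, align 1] → 17
  +3 pad (align 4)
  @20: g [4B, align 4] → 24
  @24: b [4B, align 4] → 28
  +4 pad (align 8)
  @32: f [8B, align 8] → 40
  @40: d [2B, align 2] → 42
  +6 tail pad (align 8)
  size 48, align 8
packed(1) layout:
  @0: c [4B, align 1] → 4
  @4: h [4B, align 1] → 8
  @8: e [4B, align 1] → 12
  @12: a [5B, align 1] → 17
  @17: g [4B, align 1] → 21
  @21: b [4B, align 1] → 25
  @25: f [8B, align 1] → 33
  @33: d [2B, align 1] → 35
  size 35, align 1
48 − 35 = 13

13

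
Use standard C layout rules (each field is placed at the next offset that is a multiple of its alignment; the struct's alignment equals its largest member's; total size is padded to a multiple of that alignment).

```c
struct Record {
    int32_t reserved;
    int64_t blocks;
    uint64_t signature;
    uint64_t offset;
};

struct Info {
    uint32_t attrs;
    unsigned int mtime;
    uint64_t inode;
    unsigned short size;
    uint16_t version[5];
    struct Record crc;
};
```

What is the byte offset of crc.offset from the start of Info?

Record: reserved at 0 (size 4, align 4) → ends 4; pad 4 to align 8 for blocks; blocks at 8 (size 8, align 8) → ends 16; signature at 16 (size 8, align 8) → ends 24; offset at 24 (size 8, align 8) → ends 32; total 32 bytes, alignment 8
attrs at 0 (size 4, align 4) → ends 4
mtime at 4 (size 4, align 4) → ends 8
inode at 8 (size 8, align 8) → ends 16
size at 16 (size 2, align 2) → ends 18
version at 18 (size 10, align 2) → ends 28
pad 4 to align 8 for crc
crc at 32 (size 32, align 8) → ends 64
within Record: offset at 24
32 + 24 = 56

56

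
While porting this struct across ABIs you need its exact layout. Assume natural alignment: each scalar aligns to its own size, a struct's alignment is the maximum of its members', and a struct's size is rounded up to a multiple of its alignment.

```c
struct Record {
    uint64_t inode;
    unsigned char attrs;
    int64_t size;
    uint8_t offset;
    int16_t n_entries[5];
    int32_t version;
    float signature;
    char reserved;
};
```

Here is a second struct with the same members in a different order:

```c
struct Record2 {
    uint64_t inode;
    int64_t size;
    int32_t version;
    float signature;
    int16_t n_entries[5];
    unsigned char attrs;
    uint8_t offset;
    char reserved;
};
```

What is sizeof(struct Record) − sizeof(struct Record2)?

@0: inode [8B, align 8] → 8
@8: attrs [1B, align 1] → 9
+7 pad (align 8)
@16: size [8B, align 8] → 24
@24: offset [1B, align 1] → 25
+1 pad (align 2)
@26: n_entries [10B, align 2] → 36
@36: version [4B, align 4] → 40
@40: signature [4B, align 4] → 44
@44: reserved [1B, align 1] → 45
+3 tail pad (align 8)
size 48, align 8
— Record2 —
@0: inode [8B, align 8] → 8
@8: size [8B, align 8] → 16
@16: version [4B, align 4] → 20
@20: signature [4B, align 4] → 24
@24: n_entries [10B, align 2] → 34
@34: attrs [1B, align 1] → 35
@35: offset [1B, align 1] → 36
@36: reserved [1B, align 1] → 37
+3 tail pad (align 8)
size 40, align 8
48 − 40 = 8

8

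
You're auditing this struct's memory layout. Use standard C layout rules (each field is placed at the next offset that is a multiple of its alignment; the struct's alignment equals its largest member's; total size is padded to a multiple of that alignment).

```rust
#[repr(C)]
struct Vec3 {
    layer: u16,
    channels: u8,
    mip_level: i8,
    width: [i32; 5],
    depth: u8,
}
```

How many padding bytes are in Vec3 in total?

3

layer at 0 (size 2, align 2) → ends 2
channels at 2 (size 1, align 1) → ends 3
mip_level at 3 (size 1, align 1) → ends 4
width at 4 (size 20, align 4) → ends 24
depth at 24 (size 1, align 1) → ends 25
tail pad 3 to reach multiple of 4
total 28 bytes, alignment 4
data bytes 25, size 28 → padding 3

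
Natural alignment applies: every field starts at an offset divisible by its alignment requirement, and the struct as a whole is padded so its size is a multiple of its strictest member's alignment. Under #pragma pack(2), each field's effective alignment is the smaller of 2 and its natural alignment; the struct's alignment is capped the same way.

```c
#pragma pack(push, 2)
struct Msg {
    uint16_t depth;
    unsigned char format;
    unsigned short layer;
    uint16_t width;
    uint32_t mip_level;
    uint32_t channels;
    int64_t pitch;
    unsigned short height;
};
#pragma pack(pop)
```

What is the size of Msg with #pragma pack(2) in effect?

26

0..2  depth  (2B, 2-aligned)
2..3  format  (1B, 1-aligned)
3..4  -- padding (1B)
4..6  layer  (2B, 2-aligned)
6..8  width  (2B, 2-aligned)
8..12  mip_level  (4B, 2-aligned)
12..16  channels  (4B, 2-aligned)
16..24  pitch  (8B, 2-aligned)
24..26  height  (2B, 2-aligned)
sizeof = 26, alignof = 2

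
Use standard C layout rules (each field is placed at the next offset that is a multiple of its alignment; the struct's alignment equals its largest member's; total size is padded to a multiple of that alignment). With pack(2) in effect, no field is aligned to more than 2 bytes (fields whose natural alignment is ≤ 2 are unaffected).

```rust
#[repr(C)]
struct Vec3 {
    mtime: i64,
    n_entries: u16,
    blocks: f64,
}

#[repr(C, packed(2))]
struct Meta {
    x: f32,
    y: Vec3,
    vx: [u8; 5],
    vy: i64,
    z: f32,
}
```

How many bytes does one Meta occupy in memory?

46 bytes

Vec3: mtime at 0 (size 8, align 8) → ends 8; n_entries at 8 (size 2, align 2) → ends 10; pad 6 to align 8 for blocks; blocks at 16 (size 8, align 8) → ends 24; total 24 bytes, alignment 8
x at 0 (size 4, align 2) → ends 4
y at 4 (size 24, align 2) → ends 28
vx at 28 (size 5, align 1) → ends 33
pad 1 to align 2 for vy
vy at 34 (size 8, align 2) → ends 42
z at 42 (size 4, align 2) → ends 46
total 46 bytes, alignment 2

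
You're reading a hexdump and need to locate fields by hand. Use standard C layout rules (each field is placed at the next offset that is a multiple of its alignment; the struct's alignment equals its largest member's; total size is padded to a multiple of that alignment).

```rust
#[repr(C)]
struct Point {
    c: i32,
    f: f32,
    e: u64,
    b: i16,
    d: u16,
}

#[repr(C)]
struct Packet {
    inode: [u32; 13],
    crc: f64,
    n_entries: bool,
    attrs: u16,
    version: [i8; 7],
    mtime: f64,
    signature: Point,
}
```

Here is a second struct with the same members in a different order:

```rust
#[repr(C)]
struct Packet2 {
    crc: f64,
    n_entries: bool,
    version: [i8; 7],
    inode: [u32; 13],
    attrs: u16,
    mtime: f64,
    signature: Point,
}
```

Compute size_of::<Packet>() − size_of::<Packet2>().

8

Point: c at 0 (size 4, align 4) → ends 4; f at 4 (size 4, align 4) → ends 8; e at 8 (size 8, align 8) → ends 16; b at 16 (size 2, align 2) → ends 18; d at 18 (size 2, align 2) → ends 20; tail pad 4 to reach multiple of 8; total 24 bytes, alignment 8
inode at 0 (size 52, align 4) → ends 52
pad 4 to align 8 for crc
crc at 56 (size 8, align 8) → ends 64
n_entries at 64 (size 1, align 1) → ends 65
pad 1 to align 2 for attrs
attrs at 66 (size 2, align 2) → ends 68
version at 68 (size 7, align 1) → ends 75
pad 5 to align 8 for mtime
mtime at 80 (size 8, align 8) → ends 88
signature at 88 (size 24, align 8) → ends 112
total 112 bytes, alignment 8
— Packet2 —
crc at 0 (size 8, align 8) → ends 8
n_entries at 8 (size 1, align 1) → ends 9
version at 9 (size 7, align 1) → ends 16
inode at 16 (size 52, align 4) → ends 68
attrs at 68 (size 2, align 2) → ends 70
pad 2 to align 8 for mtime
mtime at 72 (size 8, align 8) → ends 80
signature at 80 (size 24, align 8) → ends 104
total 104 bytes, alignment 8
112 − 104 = 8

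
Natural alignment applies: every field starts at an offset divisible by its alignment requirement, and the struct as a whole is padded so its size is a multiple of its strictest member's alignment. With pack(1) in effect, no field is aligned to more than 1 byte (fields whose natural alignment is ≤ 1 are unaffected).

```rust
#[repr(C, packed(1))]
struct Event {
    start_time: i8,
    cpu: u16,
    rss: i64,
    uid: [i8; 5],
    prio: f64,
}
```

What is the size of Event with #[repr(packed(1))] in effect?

24

0..1  start_time  (1B, 1-aligned)
1..3  cpu  (2B, 1-aligned)
3..11  rss  (8B, 1-aligned)
11..16  uid  (5B, 1-aligned)
16..24  prio  (8B, 1-aligned)
sizeof = 24, alignof = 1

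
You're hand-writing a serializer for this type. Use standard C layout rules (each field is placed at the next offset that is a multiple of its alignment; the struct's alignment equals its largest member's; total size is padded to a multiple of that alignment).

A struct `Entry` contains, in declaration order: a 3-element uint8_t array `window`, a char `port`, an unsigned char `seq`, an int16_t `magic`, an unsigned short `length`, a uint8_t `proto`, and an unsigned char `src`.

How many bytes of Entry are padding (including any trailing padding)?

1

window at 0 (size 3, align 1) → ends 3
port at 3 (size 1, align 1) → ends 4
seq at 4 (size 1, align 1) → ends 5
pad 1 to align 2 for magic
magic at 6 (size 2, align 2) → ends 8
length at 8 (size 2, align 2) → ends 10
proto at 10 (size 1, align 1) → ends 11
src at 11 (size 1, align 1) → ends 12
total 12 bytes, alignment 2
data bytes 11, size 12 → padding 1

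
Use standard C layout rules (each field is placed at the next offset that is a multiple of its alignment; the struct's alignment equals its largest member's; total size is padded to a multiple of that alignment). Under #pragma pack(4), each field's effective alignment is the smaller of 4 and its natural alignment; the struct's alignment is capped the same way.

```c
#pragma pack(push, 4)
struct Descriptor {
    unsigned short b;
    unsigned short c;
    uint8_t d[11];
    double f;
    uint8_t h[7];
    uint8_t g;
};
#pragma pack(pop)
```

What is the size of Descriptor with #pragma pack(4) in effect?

@0: b [2B, align 2] → 2
@2: c [2B, align 2] → 4
@4: d [11B, align 1] → 15
+1 pad (align 4)
@16: f [8B, align 4] → 24
@24: h [7B, align 1] → 31
@31: g [1B, align 1] → 32
size 32, align 4

32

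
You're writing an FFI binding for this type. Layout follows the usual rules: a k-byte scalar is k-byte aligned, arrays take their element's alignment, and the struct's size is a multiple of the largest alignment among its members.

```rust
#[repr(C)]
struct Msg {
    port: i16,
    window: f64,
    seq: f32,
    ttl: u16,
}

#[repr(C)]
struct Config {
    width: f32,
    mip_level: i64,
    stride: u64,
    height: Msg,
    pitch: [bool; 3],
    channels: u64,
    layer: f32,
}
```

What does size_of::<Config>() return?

72 bytes

Msg: 0..2  port  (2B, 2-aligned); 2..8  -- padding (6B); 8..16  window  (8B, 8-aligned); 16..20  seq  (4B, 4-aligned); 20..22  ttl  (2B, 2-aligned); 22..24  -- tail padding (2B); sizeof = 24, alignof = 8
0..4  width  (4B, 4-aligned)
4..8  -- padding (4B)
8..16  mip_level  (8B, 8-aligned)
16..24  stride  (8B, 8-aligned)
24..48  height  (24B, 8-aligned)
48..51  pitch  (3B, 1-aligned)
51..56  -- padding (5B)
56..64  channels  (8B, 8-aligned)
64..68  layer  (4B, 4-aligned)
68..72  -- tail padding (4B)
sizeof = 72, alignof = 8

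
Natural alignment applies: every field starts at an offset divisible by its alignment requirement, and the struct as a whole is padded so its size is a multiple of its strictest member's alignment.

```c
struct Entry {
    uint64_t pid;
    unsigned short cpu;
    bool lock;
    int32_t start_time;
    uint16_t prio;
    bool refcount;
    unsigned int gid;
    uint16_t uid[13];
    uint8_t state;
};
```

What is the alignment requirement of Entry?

member alignments: pid=8, cpu=2, lock=1, start_time=4, prio=2, refcount=1, gid=4, uid=2, state=1
max = 8

8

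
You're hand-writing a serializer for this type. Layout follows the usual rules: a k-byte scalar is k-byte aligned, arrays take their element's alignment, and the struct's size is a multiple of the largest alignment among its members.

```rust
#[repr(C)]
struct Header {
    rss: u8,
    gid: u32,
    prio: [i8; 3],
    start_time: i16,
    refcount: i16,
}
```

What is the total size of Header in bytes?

@0: rss [1B, align 1] → 1
+3 pad (align 4)
@4: gid [4B, align 4] → 8
@8: prio [3B, align 1] → 11
+1 pad (align 2)
@12: start_time [2B, align 2] → 14
@14: refcount [2B, align 2] → 16
size 16, align 4

16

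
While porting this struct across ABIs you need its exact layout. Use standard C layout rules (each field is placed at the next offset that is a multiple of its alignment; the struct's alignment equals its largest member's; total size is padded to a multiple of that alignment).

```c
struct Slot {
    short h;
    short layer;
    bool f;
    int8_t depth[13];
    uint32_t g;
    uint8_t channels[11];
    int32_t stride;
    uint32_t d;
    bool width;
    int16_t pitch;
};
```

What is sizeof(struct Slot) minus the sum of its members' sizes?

4

@0: h [2B, align 2] → 2
@2: layer [2B, align 2] → 4
@4: f [1B, align 1] → 5
@5: depth [13B, align 1] → 18
+2 pad (align 4)
@20: g [4B, align 4] → 24
@24: channels [11B, align 1] → 35
+1 pad (align 4)
@36: stride [4B, align 4] → 40
@40: d [4B, align 4] → 44
@44: width [1B, align 1] → 45
+1 pad (align 2)
@46: pitch [2B, align 2] → 48
size 48, align 4
data bytes 44, size 48 → padding 4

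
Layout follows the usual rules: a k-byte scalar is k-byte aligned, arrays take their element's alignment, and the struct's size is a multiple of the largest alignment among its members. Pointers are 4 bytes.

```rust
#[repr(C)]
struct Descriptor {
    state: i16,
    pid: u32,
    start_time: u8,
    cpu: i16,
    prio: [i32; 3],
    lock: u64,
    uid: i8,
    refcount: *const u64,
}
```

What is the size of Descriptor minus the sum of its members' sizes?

6

state at 0 (size 2, align 2) → ends 2
pad 2 to align 4 for pid
pid at 4 (size 4, align 4) → ends 8
start_time at 8 (size 1, align 1) → ends 9
pad 1 to align 2 for cpu
cpu at 10 (size 2, align 2) → ends 12
prio at 12 (size 12, align 4) → ends 24
lock at 24 (size 8, align 8) → ends 32
uid at 32 (size 1, align 1) → ends 33
pad 3 to align 4 for refcount
refcount at 36 (size 4, align 4) → ends 40
total 40 bytes, alignment 8
data bytes 34, size 40 → padding 6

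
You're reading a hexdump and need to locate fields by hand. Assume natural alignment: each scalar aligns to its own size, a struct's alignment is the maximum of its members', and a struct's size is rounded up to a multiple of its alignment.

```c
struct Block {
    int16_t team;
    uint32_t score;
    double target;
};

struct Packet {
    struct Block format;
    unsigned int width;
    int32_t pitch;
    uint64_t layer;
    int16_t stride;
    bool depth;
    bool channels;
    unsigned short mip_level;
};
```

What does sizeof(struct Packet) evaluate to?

Block: 0..2  team  (2B, 2-aligned); 2..4  -- padding (2B); 4..8  score  (4B, 4-aligned); 8..16  target  (8B, 8-aligned); sizeof = 16, alignof = 8
0..16  format  (16B, 8-aligned)
16..20  width  (4B, 4-aligned)
20..24  pitch  (4B, 4-aligned)
24..32  layer  (8B, 8-aligned)
32..34  stride  (2B, 2-aligned)
34..35  depth  (1B, 1-aligned)
35..36  channels  (1B, 1-aligned)
36..38  mip_level  (2B, 2-aligned)
38..40  -- tail padding (2B)
sizeof = 40, alignof = 8

40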